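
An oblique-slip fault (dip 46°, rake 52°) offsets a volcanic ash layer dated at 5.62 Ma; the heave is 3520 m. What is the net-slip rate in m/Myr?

1140 m/Myr

dip-slip = heave / cos(dip) = 3520 / cos(46°) = 5067 m
net slip = dip-slip / sin(rake) = 5067 / sin(52°) = 6430 m
rate = 6430 m / 5.62 Ma = 0.00114 m/yr = 1140 m/Myr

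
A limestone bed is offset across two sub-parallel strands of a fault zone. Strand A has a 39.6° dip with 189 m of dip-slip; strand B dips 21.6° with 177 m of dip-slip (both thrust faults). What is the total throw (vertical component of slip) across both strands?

throw_A = 189 × sin(39.6°) = 120.5 m
throw_B = 177 × sin(21.6°) = 65.16 m
total = 120.5 + 65.16 = 186 m

186 m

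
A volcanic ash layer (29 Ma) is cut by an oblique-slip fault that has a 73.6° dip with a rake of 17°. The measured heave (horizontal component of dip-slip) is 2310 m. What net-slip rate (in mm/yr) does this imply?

0.965 mm/yr

dip-slip = heave / cos(dip) = 2310 / cos(73.6°) = 8182 m
net slip = dip-slip / sin(rake) = 8182 / sin(17°) = 27980 m
rate = 27980 m / 29 Ma = 0.000965 m/yr = 0.965 mm/yr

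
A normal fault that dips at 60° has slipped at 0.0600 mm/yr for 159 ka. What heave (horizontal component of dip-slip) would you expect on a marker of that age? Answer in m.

dip-slip = rate × time = 0.0600 mm/yr × 159 ka = 9.540 m
heave = dip-slip × cos(dip) = 9.540 × cos(60°) = 4.77 m

4.77 m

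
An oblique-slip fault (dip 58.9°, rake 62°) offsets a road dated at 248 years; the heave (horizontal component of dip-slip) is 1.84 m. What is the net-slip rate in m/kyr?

dip-slip = heave / cos(dip) = 1.84 / cos(58.9°) = 3.562 m
net slip = dip-slip / sin(rake) = 3.562 / sin(62°) = 4.034 m
rate = 4.034 m / 248 years = 0.0163 m/yr = 16.3 m/kyr

16.3 m/kyr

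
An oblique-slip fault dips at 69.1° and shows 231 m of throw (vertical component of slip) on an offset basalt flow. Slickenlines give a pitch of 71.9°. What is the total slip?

dip-slip = throw / sin(dip) = 231 / sin(69.1°) = 247.3 m
net slip = dip-slip / sin(rake) = 247.3 / sin(71.9°) = 260 m

260 m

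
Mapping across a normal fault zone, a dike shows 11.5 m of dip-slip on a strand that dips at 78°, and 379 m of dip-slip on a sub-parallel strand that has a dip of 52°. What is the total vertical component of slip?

310 m

throw_A = 11.5 × sin(78°) = 11.25 m
throw_B = 379 × sin(52°) = 298.7 m
total = 11.25 + 298.7 = 310 m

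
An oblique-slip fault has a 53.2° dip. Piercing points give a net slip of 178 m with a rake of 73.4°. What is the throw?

dip-slip = net slip × sin(rake) = 178 m × sin(73.4°) = 170.6 m
throw = dip-slip × sin(dip) = 170.6 × sin(53.2°) = 137 m

137 m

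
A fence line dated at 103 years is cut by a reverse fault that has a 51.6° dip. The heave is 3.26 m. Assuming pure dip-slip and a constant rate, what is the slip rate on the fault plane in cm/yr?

5.10 cm/yr

dip-slip = heave / cos(dip) = 3.26 m / cos(51.6°) = 5.248 m
rate = 5.248 m / 103 years = 0.0510 m/yr = 5.10 cm/yr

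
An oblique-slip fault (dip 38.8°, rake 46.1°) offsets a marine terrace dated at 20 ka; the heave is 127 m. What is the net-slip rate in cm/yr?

dip-slip = heave / cos(dip) = 127 / cos(38.8°) = 163 m
net slip = dip-slip / sin(rake) = 163 / sin(46.1°) = 226.2 m
rate = 226.2 m / 20 ka = 0.0113 m/yr = 1.13 cm/yr

1.13 cm/yr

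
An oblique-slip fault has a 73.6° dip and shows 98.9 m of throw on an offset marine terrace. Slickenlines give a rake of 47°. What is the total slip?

dip-slip = throw / sin(dip) = 98.9 / sin(73.6°) = 103.1 m
net slip = dip-slip / sin(rake) = 103.1 / sin(47°) = 141 m

141 m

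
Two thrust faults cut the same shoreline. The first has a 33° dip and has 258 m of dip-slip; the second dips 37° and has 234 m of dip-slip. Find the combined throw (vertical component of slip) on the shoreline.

281 m

throw_A = 258 × sin(33°) = 140.5 m
throw_B = 234 × sin(37°) = 140.8 m
total = 140.5 + 140.8 = 281 m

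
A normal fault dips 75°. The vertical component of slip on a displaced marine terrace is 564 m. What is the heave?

heave = throw / tan(dip) = 564 / tan(75°) = 151 m

151 m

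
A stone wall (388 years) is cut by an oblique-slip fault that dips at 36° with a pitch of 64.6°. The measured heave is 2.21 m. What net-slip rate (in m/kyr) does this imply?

7.79 m/kyr

dip-slip = heave / cos(dip) = 2.21 / cos(36°) = 2.732 m
net slip = dip-slip / sin(rake) = 2.732 / sin(64.6°) = 3.024 m
rate = 3.024 m / 388 years = 0.00779 m/yr = 7.79 m/kyr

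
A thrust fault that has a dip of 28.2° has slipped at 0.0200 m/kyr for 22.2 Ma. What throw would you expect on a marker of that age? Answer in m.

210 m

dip-slip = rate × time = 0.0200 m/kyr × 22.2 Ma = 444 m
throw = dip-slip × sin(dip) = 444 × sin(28.2°) = 210 m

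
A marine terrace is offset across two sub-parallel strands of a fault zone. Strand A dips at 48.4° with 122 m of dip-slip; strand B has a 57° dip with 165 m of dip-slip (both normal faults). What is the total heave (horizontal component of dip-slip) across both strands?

heave_A = 122 × cos(48.4°) = 81 m
heave_B = 165 × cos(57°) = 89.87 m
total = 81 + 89.87 = 171 m

171 m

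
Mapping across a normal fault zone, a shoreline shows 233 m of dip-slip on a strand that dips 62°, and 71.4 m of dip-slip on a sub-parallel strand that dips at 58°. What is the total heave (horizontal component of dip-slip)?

heave_A = 233 × cos(62°) = 109.4 m
heave_B = 71.4 × cos(58°) = 37.84 m
total = 109.4 + 37.84 = 147 m

147 m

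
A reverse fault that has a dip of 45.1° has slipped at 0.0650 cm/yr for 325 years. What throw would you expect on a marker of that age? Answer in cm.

dip-slip = rate × time = 0.0650 cm/yr × 325 years = 0.2112 m
throw = dip-slip × sin(dip) = 0.2112 × sin(45.1°) = 0.150 m = 15 cm

15 cm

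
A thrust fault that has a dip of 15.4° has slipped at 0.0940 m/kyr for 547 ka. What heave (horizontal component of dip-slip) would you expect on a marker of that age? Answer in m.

49.6 m

dip-slip = rate × time = 0.0940 m/kyr × 547 ka = 51.42 m
heave = dip-slip × cos(dip) = 51.42 × cos(15.4°) = 49.6 m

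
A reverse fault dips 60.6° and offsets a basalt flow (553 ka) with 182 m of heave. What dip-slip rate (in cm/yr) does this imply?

0.0670 cm/yr

dip-slip = heave / cos(dip) = 182 m / cos(60.6°) = 370.7 m
rate = 370.7 m / 553 ka = 0.000670 m/yr = 0.0670 cm/yr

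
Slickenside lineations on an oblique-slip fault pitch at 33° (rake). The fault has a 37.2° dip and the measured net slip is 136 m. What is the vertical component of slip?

44.8 m

dip-slip = net slip × sin(rake) = 136 m × sin(33°) = 74.07 m
throw = dip-slip × sin(dip) = 74.07 × sin(37.2°) = 44.8 m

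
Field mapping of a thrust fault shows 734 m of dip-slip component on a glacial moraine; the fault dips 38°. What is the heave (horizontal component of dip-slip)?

578 m

heave = dip-slip × cos(dip) = 734 m × cos(38°) = 578 m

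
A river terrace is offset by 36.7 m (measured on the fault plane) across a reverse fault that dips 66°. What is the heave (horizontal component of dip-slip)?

14.9 m

heave = dip-slip × cos(dip) = 36.7 m × cos(66°) = 14.9 m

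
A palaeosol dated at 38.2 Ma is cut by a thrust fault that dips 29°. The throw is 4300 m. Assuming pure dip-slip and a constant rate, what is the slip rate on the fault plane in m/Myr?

232 m/Myr

dip-slip = throw / sin(dip) = 4300 m / sin(29°) = 8869 m
rate = 8869 m / 38.2 Ma = 0.000232 m/yr = 232 m/Myr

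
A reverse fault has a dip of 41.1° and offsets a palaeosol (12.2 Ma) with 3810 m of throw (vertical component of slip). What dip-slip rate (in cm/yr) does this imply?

0.0475 cm/yr

dip-slip = throw / sin(dip) = 3810 m / sin(41.1°) = 5796 m
rate = 5796 m / 12.2 Ma = 0.000475 m/yr = 0.0475 cm/yr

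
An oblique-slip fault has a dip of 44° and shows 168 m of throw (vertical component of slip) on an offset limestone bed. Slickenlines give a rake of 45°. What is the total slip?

342 m

dip-slip = throw / sin(dip) = 168 / sin(44°) = 241.8 m
net slip = dip-slip / sin(rake) = 241.8 / sin(45°) = 342 m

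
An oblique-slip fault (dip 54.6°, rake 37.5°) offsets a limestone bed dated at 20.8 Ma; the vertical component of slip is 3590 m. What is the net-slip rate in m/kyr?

dip-slip = throw / sin(dip) = 3590 / sin(54.6°) = 4404 m
net slip = dip-slip / sin(rake) = 4404 / sin(37.5°) = 7235 m
rate = 7235 m / 20.8 Ma = 0.000348 m/yr = 0.348 m/kyr

0.348 m/kyr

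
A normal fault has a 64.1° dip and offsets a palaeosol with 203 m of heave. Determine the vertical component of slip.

418 m

throw = heave × tan(dip) = 203 × tan(64.1°) = 418 m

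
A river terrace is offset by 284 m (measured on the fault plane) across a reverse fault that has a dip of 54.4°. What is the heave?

165 m

heave = dip-slip × cos(dip) = 284 m × cos(54.4°) = 165 m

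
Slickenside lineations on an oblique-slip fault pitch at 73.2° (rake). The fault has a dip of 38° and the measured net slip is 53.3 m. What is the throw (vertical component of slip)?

31.4 m

dip-slip = net slip × sin(rake) = 53.3 m × sin(73.2°) = 51.03 m
throw = dip-slip × sin(dip) = 51.03 × sin(38°) = 31.4 m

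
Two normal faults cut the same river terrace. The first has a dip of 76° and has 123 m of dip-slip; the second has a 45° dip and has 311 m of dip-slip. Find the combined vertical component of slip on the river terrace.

339 m

throw_A = 123 × sin(76°) = 119.3 m
throw_B = 311 × sin(45°) = 219.9 m
total = 119.3 + 219.9 = 339 m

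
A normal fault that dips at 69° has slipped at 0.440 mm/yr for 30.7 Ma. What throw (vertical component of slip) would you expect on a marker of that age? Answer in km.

dip-slip = rate × time = 0.440 mm/yr × 30.7 Ma = 13510 m
throw = dip-slip × sin(dip) = 13510 × sin(69°) = 12600 m = 12.6 km

12.6 km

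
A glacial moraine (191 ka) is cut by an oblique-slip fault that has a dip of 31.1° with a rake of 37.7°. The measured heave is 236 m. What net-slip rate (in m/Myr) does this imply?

dip-slip = heave / cos(dip) = 236 / cos(31.1°) = 275.6 m
net slip = dip-slip / sin(rake) = 275.6 / sin(37.7°) = 450.7 m
rate = 450.7 m / 191 ka = 0.00236 m/yr = 2360 m/Myr

2360 m/Myr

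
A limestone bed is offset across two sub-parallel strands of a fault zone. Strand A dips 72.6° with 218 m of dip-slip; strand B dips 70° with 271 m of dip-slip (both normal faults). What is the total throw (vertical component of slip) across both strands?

throw_A = 218 × sin(72.6°) = 208 m
throw_B = 271 × sin(70°) = 254.7 m
total = 208 + 254.7 = 463 m

463 m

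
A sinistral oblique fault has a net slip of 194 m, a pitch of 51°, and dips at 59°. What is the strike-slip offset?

122 m

strike-slip = net slip × cos(rake) = 194 m × cos(51°) = 122 m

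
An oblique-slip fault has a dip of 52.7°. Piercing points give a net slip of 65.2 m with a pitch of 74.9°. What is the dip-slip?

dip-slip = net slip × sin(rake) = 65.2 m × sin(74.9°) = 62.9 m

62.9 m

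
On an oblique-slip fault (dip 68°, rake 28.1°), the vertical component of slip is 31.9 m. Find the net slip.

73 m

dip-slip = throw / sin(dip) = 31.9 / sin(68°) = 34.41 m
net slip = dip-slip / sin(rake) = 34.41 / sin(28.1°) = 73 m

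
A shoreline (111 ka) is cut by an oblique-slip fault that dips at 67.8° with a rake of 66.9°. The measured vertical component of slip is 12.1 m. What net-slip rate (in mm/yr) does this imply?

0.128 mm/yr

dip-slip = throw / sin(dip) = 12.1 / sin(67.8°) = 13.07 m
net slip = dip-slip / sin(rake) = 13.07 / sin(66.9°) = 14.21 m
rate = 14.21 m / 111 ka = 0.000128 m/yr = 0.128 mm/yr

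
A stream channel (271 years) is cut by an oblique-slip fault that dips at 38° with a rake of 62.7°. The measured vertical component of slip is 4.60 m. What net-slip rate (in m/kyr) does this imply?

dip-slip = throw / sin(dip) = 4.60 / sin(38°) = 7.472 m
net slip = dip-slip / sin(rake) = 7.472 / sin(62.7°) = 8.408 m
rate = 8.408 m / 271 years = 0.0310 m/yr = 31 m/kyr

31 m/kyr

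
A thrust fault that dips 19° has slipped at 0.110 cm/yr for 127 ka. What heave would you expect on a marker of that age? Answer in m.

dip-slip = rate × time = 0.110 cm/yr × 127 ka = 139.7 m
heave = dip-slip × cos(dip) = 139.7 × cos(19°) = 132 m

132 m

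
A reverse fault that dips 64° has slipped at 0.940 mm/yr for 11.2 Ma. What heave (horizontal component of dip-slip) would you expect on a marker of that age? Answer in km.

dip-slip = rate × time = 0.940 mm/yr × 11.2 Ma = 10530 m
heave = dip-slip × cos(dip) = 10530 × cos(64°) = 4620 m = 4.62 km

4.62 km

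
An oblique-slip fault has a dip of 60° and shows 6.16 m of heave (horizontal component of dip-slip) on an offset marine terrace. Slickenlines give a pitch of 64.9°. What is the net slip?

dip-slip = heave / cos(dip) = 6.16 / cos(60°) = 12.32 m
net slip = dip-slip / sin(rake) = 12.32 / sin(64.9°) = 13.6 m

13.6 m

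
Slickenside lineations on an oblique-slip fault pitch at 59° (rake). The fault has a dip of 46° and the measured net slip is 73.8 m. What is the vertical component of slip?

dip-slip = net slip × sin(rake) = 73.8 m × sin(59°) = 63.26 m
throw = dip-slip × sin(dip) = 63.26 × sin(46°) = 45.5 m

45.5 m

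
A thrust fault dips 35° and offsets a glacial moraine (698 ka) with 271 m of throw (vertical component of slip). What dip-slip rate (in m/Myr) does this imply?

dip-slip = throw / sin(dip) = 271 m / sin(35°) = 472.5 m
rate = 472.5 m / 698 ka = 0.000677 m/yr = 677 m/Myr

677 m/Myr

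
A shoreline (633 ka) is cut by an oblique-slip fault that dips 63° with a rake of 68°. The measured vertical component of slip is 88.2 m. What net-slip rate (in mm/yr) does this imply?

0.169 mm/yr

dip-slip = throw / sin(dip) = 88.2 / sin(63°) = 98.99 m
net slip = dip-slip / sin(rake) = 98.99 / sin(68°) = 106.8 m
rate = 106.8 m / 633 ka = 0.000169 m/yr = 0.169 mm/yr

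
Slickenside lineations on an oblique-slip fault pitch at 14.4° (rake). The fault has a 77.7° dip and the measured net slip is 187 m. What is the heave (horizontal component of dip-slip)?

9.91 m

dip-slip = net slip × sin(rake) = 187 m × sin(14.4°) = 46.51 m
heave = dip-slip × cos(dip) = 46.51 × cos(77.7°) = 9.91 m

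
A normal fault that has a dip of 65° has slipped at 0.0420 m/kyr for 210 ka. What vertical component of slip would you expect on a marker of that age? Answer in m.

7.99 m

dip-slip = rate × time = 0.0420 m/kyr × 210 ka = 8.820 m
throw = dip-slip × sin(dip) = 8.820 × sin(65°) = 7.99 m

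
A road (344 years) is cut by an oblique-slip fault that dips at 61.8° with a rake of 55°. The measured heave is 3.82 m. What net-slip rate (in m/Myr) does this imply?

28700 m/Myr

dip-slip = heave / cos(dip) = 3.82 / cos(61.8°) = 8.084 m
net slip = dip-slip / sin(rake) = 8.084 / sin(55°) = 9.868 m
rate = 9.868 m / 344 years = 0.0287 m/yr = 28700 m/Myr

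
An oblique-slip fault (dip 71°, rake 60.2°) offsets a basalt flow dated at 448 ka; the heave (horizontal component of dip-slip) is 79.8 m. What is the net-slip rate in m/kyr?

0.630 m/kyr

dip-slip = heave / cos(dip) = 79.8 / cos(71°) = 245.1 m
net slip = dip-slip / sin(rake) = 245.1 / sin(60.2°) = 282.5 m
rate = 282.5 m / 448 ka = 0.000630 m/yr = 0.630 m/kyr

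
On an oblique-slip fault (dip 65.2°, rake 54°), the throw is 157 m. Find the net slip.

dip-slip = throw / sin(dip) = 157 / sin(65.2°) = 172.9 m
net slip = dip-slip / sin(rake) = 172.9 / sin(54°) = 214 m

214 m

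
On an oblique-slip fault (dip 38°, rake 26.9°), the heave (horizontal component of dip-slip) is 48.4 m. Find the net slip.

136 m

dip-slip = heave / cos(dip) = 48.4 / cos(38°) = 61.42 m
net slip = dip-slip / sin(rake) = 61.42 / sin(26.9°) = 136 m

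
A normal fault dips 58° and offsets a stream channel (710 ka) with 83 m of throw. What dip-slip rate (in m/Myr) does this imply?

138 m/Myr

dip-slip = throw / sin(dip) = 83 m / sin(58°) = 97.87 m
rate = 97.87 m / 710 ka = 0.000138 m/yr = 138 m/Myr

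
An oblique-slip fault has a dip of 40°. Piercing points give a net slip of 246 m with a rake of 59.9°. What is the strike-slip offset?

strike-slip = net slip × cos(rake) = 246 m × cos(59.9°) = 123 m

123 m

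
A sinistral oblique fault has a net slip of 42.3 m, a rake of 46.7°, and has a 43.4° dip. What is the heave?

22.4 m

dip-slip = net slip × sin(rake) = 42.3 m × sin(46.7°) = 30.78 m
heave = dip-slip × cos(dip) = 30.78 × cos(43.4°) = 22.4 m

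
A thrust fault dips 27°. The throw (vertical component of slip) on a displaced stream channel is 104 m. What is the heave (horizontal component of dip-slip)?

204 m

heave = throw / tan(dip) = 104 / tan(27°) = 204 m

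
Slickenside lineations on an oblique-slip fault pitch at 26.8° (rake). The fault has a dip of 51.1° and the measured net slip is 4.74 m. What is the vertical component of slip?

1.66 m

dip-slip = net slip × sin(rake) = 4.74 m × sin(26.8°) = 2.137 m
throw = dip-slip × sin(dip) = 2.137 × sin(51.1°) = 1.66 m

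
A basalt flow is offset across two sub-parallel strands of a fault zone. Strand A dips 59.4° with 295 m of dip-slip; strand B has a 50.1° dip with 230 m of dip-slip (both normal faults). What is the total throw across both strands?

430 m

throw_A = 295 × sin(59.4°) = 253.9 m
throw_B = 230 × sin(50.1°) = 176.4 m
total = 253.9 + 176.4 = 430 m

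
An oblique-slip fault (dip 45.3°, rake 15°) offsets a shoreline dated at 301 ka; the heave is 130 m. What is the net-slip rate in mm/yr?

dip-slip = heave / cos(dip) = 130 / cos(45.3°) = 184.8 m
net slip = dip-slip / sin(rake) = 184.8 / sin(15°) = 714.1 m
rate = 714.1 m / 301 ka = 0.00237 m/yr = 2.37 mm/yr

2.37 mm/yr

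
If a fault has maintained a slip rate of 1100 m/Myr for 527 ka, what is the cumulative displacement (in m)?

slip = rate × time = 1100 m/Myr × 527 ka = 580 m

580 m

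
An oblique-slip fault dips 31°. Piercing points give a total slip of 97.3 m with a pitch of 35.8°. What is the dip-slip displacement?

56.9 m

dip-slip = net slip × sin(rake) = 97.3 m × sin(35.8°) = 56.9 m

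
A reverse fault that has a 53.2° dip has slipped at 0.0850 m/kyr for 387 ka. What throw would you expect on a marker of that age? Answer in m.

dip-slip = rate × time = 0.0850 m/kyr × 387 ka = 32.90 m
throw = dip-slip × sin(dip) = 32.90 × sin(53.2°) = 26.3 m

26.3 m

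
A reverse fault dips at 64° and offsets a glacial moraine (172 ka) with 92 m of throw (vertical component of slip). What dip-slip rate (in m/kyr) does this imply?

0.595 m/kyr

dip-slip = throw / sin(dip) = 92 m / sin(64°) = 102.4 m
rate = 102.4 m / 172 ka = 0.000595 m/yr = 0.595 m/kyr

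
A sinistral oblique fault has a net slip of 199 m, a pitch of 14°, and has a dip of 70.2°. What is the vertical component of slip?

dip-slip = net slip × sin(rake) = 199 m × sin(14°) = 48.14 m
throw = dip-slip × sin(dip) = 48.14 × sin(70.2°) = 45.3 m

45.3 m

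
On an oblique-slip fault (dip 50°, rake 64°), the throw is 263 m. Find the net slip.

dip-slip = throw / sin(dip) = 263 / sin(50°) = 343.3 m
net slip = dip-slip / sin(rake) = 343.3 / sin(64°) = 382 m

382 m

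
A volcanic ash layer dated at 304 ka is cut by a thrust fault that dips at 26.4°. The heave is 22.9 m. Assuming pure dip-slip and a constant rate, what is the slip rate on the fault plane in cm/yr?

dip-slip = heave / cos(dip) = 22.9 m / cos(26.4°) = 25.57 m
rate = 25.57 m / 304 ka = 0.0000841 m/yr = 0.00841 cm/yr

0.00841 cm/yr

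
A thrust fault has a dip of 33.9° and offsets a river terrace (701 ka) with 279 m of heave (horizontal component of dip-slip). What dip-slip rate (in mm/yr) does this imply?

0.480 mm/yr

dip-slip = heave / cos(dip) = 279 m / cos(33.9°) = 336.1 m
rate = 336.1 m / 701 ka = 0.000480 m/yr = 0.480 mm/yr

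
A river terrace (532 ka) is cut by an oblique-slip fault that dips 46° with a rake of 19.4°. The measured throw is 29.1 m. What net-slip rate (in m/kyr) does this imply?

dip-slip = throw / sin(dip) = 29.1 / sin(46°) = 40.45 m
net slip = dip-slip / sin(rake) = 40.45 / sin(19.4°) = 121.8 m
rate = 121.8 m / 532 ka = 0.000229 m/yr = 0.229 m/kyr

0.229 m/kyr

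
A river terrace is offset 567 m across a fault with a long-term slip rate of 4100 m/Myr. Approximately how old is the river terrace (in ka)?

138 ka

age = offset / rate = 567 m / (4100 m/Myr) = 138000 yr = 138 ka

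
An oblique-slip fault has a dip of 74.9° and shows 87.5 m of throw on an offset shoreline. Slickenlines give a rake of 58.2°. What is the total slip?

dip-slip = throw / sin(dip) = 87.5 / sin(74.9°) = 90.63 m
net slip = dip-slip / sin(rake) = 90.63 / sin(58.2°) = 107 m

107 m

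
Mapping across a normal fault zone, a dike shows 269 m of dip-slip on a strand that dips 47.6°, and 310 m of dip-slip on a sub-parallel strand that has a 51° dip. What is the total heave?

376 m

heave_A = 269 × cos(47.6°) = 181.4 m
heave_B = 310 × cos(51°) = 195.1 m
total = 181.4 + 195.1 = 376 m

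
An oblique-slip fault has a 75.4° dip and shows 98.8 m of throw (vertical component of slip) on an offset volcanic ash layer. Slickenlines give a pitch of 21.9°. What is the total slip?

274 m

dip-slip = throw / sin(dip) = 98.8 / sin(75.4°) = 102.1 m
net slip = dip-slip / sin(rake) = 102.1 / sin(21.9°) = 274 m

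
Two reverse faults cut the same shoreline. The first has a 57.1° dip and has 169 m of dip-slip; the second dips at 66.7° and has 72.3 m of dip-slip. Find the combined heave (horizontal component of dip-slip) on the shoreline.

120 m

heave_A = 169 × cos(57.1°) = 91.80 m
heave_B = 72.3 × cos(66.7°) = 28.60 m
total = 91.80 + 28.60 = 120 m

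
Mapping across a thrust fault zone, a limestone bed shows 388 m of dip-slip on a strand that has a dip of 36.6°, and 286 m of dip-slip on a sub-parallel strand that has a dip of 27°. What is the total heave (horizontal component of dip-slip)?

heave_A = 388 × cos(36.6°) = 311.5 m
heave_B = 286 × cos(27°) = 254.8 m
total = 311.5 + 254.8 = 566 m

566 m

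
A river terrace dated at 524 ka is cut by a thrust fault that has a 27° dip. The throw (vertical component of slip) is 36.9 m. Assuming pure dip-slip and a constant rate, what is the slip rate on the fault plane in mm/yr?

0.155 mm/yr

dip-slip = throw / sin(dip) = 36.9 m / sin(27°) = 81.28 m
rate = 81.28 m / 524 ka = 0.000155 m/yr = 0.155 mm/yr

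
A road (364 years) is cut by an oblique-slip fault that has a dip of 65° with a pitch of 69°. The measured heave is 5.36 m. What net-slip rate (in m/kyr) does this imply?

37.3 m/kyr

dip-slip = heave / cos(dip) = 5.36 / cos(65°) = 12.68 m
net slip = dip-slip / sin(rake) = 12.68 / sin(69°) = 13.59 m
rate = 13.59 m / 364 years = 0.0373 m/yr = 37.3 m/kyr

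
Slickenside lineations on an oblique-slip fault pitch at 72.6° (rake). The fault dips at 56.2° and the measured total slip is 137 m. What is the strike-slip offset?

41 m

strike-slip = net slip × cos(rake) = 137 m × cos(72.6°) = 41 m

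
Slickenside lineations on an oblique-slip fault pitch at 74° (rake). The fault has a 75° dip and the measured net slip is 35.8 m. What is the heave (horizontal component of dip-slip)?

dip-slip = net slip × sin(rake) = 35.8 m × sin(74°) = 34.41 m
heave = dip-slip × cos(dip) = 34.41 × cos(75°) = 8.91 m

8.91 m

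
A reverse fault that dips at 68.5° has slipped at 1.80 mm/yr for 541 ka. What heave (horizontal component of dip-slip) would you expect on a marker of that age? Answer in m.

dip-slip = rate × time = 1.80 mm/yr × 541 ka = 973.8 m
heave = dip-slip × cos(dip) = 973.8 × cos(68.5°) = 357 m

357 m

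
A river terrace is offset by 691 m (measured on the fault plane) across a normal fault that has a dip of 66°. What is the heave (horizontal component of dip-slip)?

281 m

heave = dip-slip × cos(dip) = 691 m × cos(66°) = 281 m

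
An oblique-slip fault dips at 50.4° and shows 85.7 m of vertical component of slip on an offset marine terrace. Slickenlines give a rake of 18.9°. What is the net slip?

dip-slip = throw / sin(dip) = 85.7 / sin(50.4°) = 111.2 m
net slip = dip-slip / sin(rake) = 111.2 / sin(18.9°) = 343 m

343 m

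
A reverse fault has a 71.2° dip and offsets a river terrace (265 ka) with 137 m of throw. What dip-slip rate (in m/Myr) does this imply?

dip-slip = throw / sin(dip) = 137 m / sin(71.2°) = 144.7 m
rate = 144.7 m / 265 ka = 0.000546 m/yr = 546 m/Myr

546 m/Myr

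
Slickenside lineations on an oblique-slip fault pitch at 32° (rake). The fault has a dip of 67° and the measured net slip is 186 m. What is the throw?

dip-slip = net slip × sin(rake) = 186 m × sin(32°) = 98.56 m
throw = dip-slip × sin(dip) = 98.56 × sin(67°) = 90.7 m

90.7 m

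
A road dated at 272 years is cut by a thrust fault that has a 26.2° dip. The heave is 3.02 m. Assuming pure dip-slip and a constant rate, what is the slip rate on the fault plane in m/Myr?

12400 m/Myr

dip-slip = heave / cos(dip) = 3.02 m / cos(26.2°) = 3.366 m
rate = 3.366 m / 272 years = 0.0124 m/yr = 12400 m/Myr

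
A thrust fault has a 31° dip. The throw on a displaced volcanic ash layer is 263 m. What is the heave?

438 m

heave = throw / tan(dip) = 263 / tan(31°) = 438 m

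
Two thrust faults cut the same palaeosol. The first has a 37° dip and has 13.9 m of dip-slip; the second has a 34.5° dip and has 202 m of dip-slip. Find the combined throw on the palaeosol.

123 m

throw_A = 13.9 × sin(37°) = 8.365 m
throw_B = 202 × sin(34.5°) = 114.4 m
total = 8.365 + 114.4 = 123 m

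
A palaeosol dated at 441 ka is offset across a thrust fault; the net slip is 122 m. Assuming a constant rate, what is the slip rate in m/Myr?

rate = 122 m / 441 ka = 0.000277 m/yr = 277 m/Myr

277 m/Myr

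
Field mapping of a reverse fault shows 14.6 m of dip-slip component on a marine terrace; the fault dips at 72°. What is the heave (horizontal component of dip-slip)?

4.51 m

heave = dip-slip × cos(dip) = 14.6 m × cos(72°) = 4.51 m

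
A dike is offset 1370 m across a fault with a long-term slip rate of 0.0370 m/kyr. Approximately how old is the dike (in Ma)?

37 Ma

age = offset / rate = 1370 m / (0.0370 m/kyr) = 3.7e+07 yr = 37 Ma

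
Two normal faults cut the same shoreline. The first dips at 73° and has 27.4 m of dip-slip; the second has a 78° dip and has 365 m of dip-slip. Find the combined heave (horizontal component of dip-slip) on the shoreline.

heave_A = 27.4 × cos(73°) = 8.011 m
heave_B = 365 × cos(78°) = 75.89 m
total = 8.011 + 75.89 = 83.9 m

83.9 m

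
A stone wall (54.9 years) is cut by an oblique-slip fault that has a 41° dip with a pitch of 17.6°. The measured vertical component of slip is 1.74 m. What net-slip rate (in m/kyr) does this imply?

160 m/kyr

dip-slip = throw / sin(dip) = 1.74 / sin(41°) = 2.652 m
net slip = dip-slip / sin(rake) = 2.652 / sin(17.6°) = 8.771 m
rate = 8.771 m / 54.9 years = 0.160 m/yr = 160 m/kyr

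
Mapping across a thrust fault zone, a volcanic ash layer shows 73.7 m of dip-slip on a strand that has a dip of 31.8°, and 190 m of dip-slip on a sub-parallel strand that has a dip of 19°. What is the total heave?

heave_A = 73.7 × cos(31.8°) = 62.64 m
heave_B = 190 × cos(19°) = 179.6 m
total = 62.64 + 179.6 = 242 m

242 m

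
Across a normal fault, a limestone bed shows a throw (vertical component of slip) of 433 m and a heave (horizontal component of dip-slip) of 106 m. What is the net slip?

446 m

net slip = √(throw² + heave²) = √(433² + 106²) = 446 m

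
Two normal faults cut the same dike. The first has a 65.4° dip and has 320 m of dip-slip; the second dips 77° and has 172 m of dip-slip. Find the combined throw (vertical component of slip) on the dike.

throw_A = 320 × sin(65.4°) = 291 m
throw_B = 172 × sin(77°) = 167.6 m
total = 291 + 167.6 = 459 m

459 m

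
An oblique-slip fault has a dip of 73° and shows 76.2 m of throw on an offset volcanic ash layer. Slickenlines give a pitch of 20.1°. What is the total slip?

dip-slip = throw / sin(dip) = 76.2 / sin(73°) = 79.68 m
net slip = dip-slip / sin(rake) = 79.68 / sin(20.1°) = 232 m

232 m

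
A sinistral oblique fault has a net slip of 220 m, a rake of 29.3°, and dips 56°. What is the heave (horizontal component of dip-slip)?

dip-slip = net slip × sin(rake) = 220 m × sin(29.3°) = 107.7 m
heave = dip-slip × cos(dip) = 107.7 × cos(56°) = 60.2 m

60.2 m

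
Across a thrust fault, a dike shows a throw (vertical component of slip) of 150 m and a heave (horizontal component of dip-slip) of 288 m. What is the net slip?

net slip = √(throw² + heave²) = √(150² + 288²) = 325 m

325 m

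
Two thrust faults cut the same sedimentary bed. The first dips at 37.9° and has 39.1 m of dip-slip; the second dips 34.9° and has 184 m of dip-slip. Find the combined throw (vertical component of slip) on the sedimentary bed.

129 m

throw_A = 39.1 × sin(37.9°) = 24.02 m
throw_B = 184 × sin(34.9°) = 105.3 m
total = 24.02 + 105.3 = 129 m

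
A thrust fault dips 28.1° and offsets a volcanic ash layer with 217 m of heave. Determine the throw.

116 m

throw = heave × tan(dip) = 217 × tan(28.1°) = 116 m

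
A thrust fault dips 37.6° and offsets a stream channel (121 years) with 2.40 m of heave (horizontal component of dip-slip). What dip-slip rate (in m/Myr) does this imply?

25000 m/Myr

dip-slip = heave / cos(dip) = 2.40 m / cos(37.6°) = 3.029 m
rate = 3.029 m / 121 years = 0.0250 m/yr = 25000 m/Myr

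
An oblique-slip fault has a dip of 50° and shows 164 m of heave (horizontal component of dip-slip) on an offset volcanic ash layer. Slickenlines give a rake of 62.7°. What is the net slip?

287 m

dip-slip = heave / cos(dip) = 164 / cos(50°) = 255.1 m
net slip = dip-slip / sin(rake) = 255.1 / sin(62.7°) = 287 m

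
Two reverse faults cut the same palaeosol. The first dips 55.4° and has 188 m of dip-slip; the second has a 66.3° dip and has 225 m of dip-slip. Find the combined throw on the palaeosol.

throw_A = 188 × sin(55.4°) = 154.7 m
throw_B = 225 × sin(66.3°) = 206 m
total = 154.7 + 206 = 361 m

361 m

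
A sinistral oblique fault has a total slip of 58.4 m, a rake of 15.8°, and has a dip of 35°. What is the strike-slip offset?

strike-slip = net slip × cos(rake) = 58.4 m × cos(15.8°) = 56.2 m

56.2 m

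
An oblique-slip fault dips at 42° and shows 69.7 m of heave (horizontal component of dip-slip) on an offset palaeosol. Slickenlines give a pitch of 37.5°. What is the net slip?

dip-slip = heave / cos(dip) = 69.7 / cos(42°) = 93.79 m
net slip = dip-slip / sin(rake) = 93.79 / sin(37.5°) = 154 m

154 m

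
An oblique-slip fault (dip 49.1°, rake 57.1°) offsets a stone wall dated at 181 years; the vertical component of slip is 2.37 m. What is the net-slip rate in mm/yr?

20.6 mm/yr

dip-slip = throw / sin(dip) = 2.37 / sin(49.1°) = 3.136 m
net slip = dip-slip / sin(rake) = 3.136 / sin(57.1°) = 3.734 m
rate = 3.734 m / 181 years = 0.0206 m/yr = 20.6 mm/yr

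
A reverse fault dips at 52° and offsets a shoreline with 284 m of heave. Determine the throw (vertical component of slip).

throw = heave × tan(dip) = 284 × tan(52°) = 364 m

364 m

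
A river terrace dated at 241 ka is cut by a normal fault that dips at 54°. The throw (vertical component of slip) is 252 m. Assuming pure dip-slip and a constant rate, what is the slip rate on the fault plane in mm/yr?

1.29 mm/yr

dip-slip = throw / sin(dip) = 252 m / sin(54°) = 311.5 m
rate = 311.5 m / 241 ka = 0.00129 m/yr = 1.29 mm/yr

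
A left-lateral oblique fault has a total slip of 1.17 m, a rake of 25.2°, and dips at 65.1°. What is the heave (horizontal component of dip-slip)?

dip-slip = net slip × sin(rake) = 1.17 m × sin(25.2°) = 0.4982 m
heave = dip-slip × cos(dip) = 0.4982 × cos(65.1°) = 0.210 m

0.210 m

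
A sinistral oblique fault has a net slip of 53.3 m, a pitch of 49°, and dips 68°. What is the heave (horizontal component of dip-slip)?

dip-slip = net slip × sin(rake) = 53.3 m × sin(49°) = 40.23 m
heave = dip-slip × cos(dip) = 40.23 × cos(68°) = 15.1 m

15.1 m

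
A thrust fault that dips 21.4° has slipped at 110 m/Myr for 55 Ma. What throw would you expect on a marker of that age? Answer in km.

2.21 km

dip-slip = rate × time = 110 m/Myr × 55 Ma = 6050 m
throw = dip-slip × sin(dip) = 6050 × sin(21.4°) = 2210 m = 2.21 km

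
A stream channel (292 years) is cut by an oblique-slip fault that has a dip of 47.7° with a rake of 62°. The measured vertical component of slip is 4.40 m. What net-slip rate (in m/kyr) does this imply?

23.1 m/kyr

dip-slip = throw / sin(dip) = 4.40 / sin(47.7°) = 5.949 m
net slip = dip-slip / sin(rake) = 5.949 / sin(62°) = 6.738 m
rate = 6.738 m / 292 years = 0.0231 m/yr = 23.1 m/kyr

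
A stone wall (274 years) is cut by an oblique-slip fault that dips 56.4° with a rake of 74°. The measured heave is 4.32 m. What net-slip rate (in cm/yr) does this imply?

2.96 cm/yr

dip-slip = heave / cos(dip) = 4.32 / cos(56.4°) = 7.806 m
net slip = dip-slip / sin(rake) = 7.806 / sin(74°) = 8.121 m
rate = 8.121 m / 274 years = 0.0296 m/yr = 2.96 cm/yr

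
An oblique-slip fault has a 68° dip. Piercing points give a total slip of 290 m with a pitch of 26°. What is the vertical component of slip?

dip-slip = net slip × sin(rake) = 290 m × sin(26°) = 127.1 m
throw = dip-slip × sin(dip) = 127.1 × sin(68°) = 118 m

118 m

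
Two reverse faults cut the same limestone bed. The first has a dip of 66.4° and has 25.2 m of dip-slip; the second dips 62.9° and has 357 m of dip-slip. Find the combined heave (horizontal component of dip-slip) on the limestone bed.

heave_A = 25.2 × cos(66.4°) = 10.09 m
heave_B = 357 × cos(62.9°) = 162.6 m
total = 10.09 + 162.6 = 173 m

173 m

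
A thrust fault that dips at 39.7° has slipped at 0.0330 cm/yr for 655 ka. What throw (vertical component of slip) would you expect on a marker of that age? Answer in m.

dip-slip = rate × time = 0.0330 cm/yr × 655 ka = 216.2 m
throw = dip-slip × sin(dip) = 216.2 × sin(39.7°) = 138 m

138 m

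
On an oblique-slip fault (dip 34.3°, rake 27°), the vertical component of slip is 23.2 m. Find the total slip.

90.7 m

dip-slip = throw / sin(dip) = 23.2 / sin(34.3°) = 41.17 m
net slip = dip-slip / sin(rake) = 41.17 / sin(27°) = 90.7 m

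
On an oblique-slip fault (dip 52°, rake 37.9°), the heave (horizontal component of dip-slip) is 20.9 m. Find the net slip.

55.3 m

dip-slip = heave / cos(dip) = 20.9 / cos(52°) = 33.95 m
net slip = dip-slip / sin(rake) = 33.95 / sin(37.9°) = 55.3 m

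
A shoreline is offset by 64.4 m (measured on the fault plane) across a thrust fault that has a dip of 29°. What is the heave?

heave = dip-slip × cos(dip) = 64.4 m × cos(29°) = 56.3 m

56.3 m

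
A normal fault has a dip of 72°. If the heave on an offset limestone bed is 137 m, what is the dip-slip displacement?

dip-slip = heave / cos(dip) = 137 / cos(72°) = 443 m

443 m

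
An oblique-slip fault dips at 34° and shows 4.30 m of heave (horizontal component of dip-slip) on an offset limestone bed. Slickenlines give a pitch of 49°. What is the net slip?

6.87 m

dip-slip = heave / cos(dip) = 4.30 / cos(34°) = 5.187 m
net slip = dip-slip / sin(rake) = 5.187 / sin(49°) = 6.87 m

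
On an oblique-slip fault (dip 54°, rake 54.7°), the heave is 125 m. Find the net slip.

dip-slip = heave / cos(dip) = 125 / cos(54°) = 212.7 m
net slip = dip-slip / sin(rake) = 212.7 / sin(54.7°) = 261 m

261 m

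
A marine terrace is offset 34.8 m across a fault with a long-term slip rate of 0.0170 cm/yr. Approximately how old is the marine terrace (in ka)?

205 ka

age = offset / rate = 34.8 m / (0.0170 cm/yr) = 205000 yr = 205 ka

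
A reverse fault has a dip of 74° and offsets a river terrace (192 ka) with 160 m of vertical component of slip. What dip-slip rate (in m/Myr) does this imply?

dip-slip = throw / sin(dip) = 160 m / sin(74°) = 166.4 m
rate = 166.4 m / 192 ka = 0.000867 m/yr = 867 m/Myr

867 m/Myr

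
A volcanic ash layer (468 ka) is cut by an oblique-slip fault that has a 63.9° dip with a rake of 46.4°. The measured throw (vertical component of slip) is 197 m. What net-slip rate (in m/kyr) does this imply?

0.647 m/kyr

dip-slip = throw / sin(dip) = 197 / sin(63.9°) = 219.4 m
net slip = dip-slip / sin(rake) = 219.4 / sin(46.4°) = 302.9 m
rate = 302.9 m / 468 ka = 0.000647 m/yr = 0.647 m/kyr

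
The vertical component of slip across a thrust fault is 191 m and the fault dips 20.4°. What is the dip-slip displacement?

548 m

dip-slip = throw / sin(dip) = 191 / sin(20.4°) = 548 m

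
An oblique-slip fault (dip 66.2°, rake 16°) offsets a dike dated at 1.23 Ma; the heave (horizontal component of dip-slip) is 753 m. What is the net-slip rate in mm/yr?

5.50 mm/yr

dip-slip = heave / cos(dip) = 753 / cos(66.2°) = 1866 m
net slip = dip-slip / sin(rake) = 1866 / sin(16°) = 6770 m
rate = 6770 m / 1.23 Ma = 0.00550 m/yr = 5.50 mm/yr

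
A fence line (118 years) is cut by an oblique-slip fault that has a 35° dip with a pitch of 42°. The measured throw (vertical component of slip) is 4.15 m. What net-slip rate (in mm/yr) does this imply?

dip-slip = throw / sin(dip) = 4.15 / sin(35°) = 7.235 m
net slip = dip-slip / sin(rake) = 7.235 / sin(42°) = 10.81 m
rate = 10.81 m / 118 years = 0.0916 m/yr = 91.6 mm/yr

91.6 mm/yr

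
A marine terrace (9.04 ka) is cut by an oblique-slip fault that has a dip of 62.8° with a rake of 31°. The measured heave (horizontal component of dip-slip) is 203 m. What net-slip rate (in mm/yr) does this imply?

95.4 mm/yr

dip-slip = heave / cos(dip) = 203 / cos(62.8°) = 444.1 m
net slip = dip-slip / sin(rake) = 444.1 / sin(31°) = 862.3 m
rate = 862.3 m / 9.04 ka = 0.0954 m/yr = 95.4 mm/yr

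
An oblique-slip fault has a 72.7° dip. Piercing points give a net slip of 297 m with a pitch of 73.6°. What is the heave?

84.7 m

dip-slip = net slip × sin(rake) = 297 m × sin(73.6°) = 284.9 m
heave = dip-slip × cos(dip) = 284.9 × cos(72.7°) = 84.7 m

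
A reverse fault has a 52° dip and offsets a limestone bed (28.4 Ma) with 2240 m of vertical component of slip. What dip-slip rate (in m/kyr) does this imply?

0.100 m/kyr

dip-slip = throw / sin(dip) = 2240 m / sin(52°) = 2843 m
rate = 2843 m / 28.4 Ma = 0.000100 m/yr = 0.100 m/kyr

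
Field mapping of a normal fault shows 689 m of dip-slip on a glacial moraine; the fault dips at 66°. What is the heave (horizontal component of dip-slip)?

280 m

heave = dip-slip × cos(dip) = 689 m × cos(66°) = 280 m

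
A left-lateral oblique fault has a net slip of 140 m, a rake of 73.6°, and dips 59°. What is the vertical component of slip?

dip-slip = net slip × sin(rake) = 140 m × sin(73.6°) = 134.3 m
throw = dip-slip × sin(dip) = 134.3 × sin(59°) = 115 m

115 m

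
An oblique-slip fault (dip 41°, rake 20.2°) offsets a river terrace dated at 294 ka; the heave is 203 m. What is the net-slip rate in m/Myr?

2650 m/Myr

dip-slip = heave / cos(dip) = 203 / cos(41°) = 269 m
net slip = dip-slip / sin(rake) = 269 / sin(20.2°) = 779 m
rate = 779 m / 294 ka = 0.00265 m/yr = 2650 m/Myr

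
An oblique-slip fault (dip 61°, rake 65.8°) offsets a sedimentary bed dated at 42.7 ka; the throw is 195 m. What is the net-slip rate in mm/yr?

5.72 mm/yr

dip-slip = throw / sin(dip) = 195 / sin(61°) = 223 m
net slip = dip-slip / sin(rake) = 223 / sin(65.8°) = 244.4 m
rate = 244.4 m / 42.7 ka = 0.00572 m/yr = 5.72 mm/yr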